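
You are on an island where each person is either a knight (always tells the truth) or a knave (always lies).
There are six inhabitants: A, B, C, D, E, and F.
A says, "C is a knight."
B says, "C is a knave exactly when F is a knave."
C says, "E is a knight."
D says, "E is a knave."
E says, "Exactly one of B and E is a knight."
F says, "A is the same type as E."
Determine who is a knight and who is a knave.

A is a knave, B is a knave, C is a knave, D is a knight, E is a knave, and F is a knight.

As a knave, A's statement "C is a knight" should be False; it is.
B is a knave, so "C is a knave exactly when F is a knave" must be False — and it is.
C (knave): "E is a knight" — False. ✓
D is a knight, so "E is a knave" must be true — and it is.
Since E is a knave, "exactly one of B and E is a knight" needs to be False, which holds.
F is a knight, and the claim "A is the same type as E" is indeed true.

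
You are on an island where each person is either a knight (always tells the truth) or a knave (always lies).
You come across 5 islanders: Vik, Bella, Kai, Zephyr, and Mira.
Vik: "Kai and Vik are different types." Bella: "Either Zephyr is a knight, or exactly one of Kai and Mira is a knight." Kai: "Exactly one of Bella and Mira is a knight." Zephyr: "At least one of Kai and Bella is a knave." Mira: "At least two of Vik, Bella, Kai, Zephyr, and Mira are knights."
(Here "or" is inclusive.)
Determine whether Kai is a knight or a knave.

Kai is a knave.

Consistent assignments: {Vik=knight, Bella=knight, Kai=knave, Zephyr=knight, Mira=knight}; {Vik=knave, Bella=knight, Kai=knave, Zephyr=knight, Mira=knight}
In every consistent assignment, Kai is a knave.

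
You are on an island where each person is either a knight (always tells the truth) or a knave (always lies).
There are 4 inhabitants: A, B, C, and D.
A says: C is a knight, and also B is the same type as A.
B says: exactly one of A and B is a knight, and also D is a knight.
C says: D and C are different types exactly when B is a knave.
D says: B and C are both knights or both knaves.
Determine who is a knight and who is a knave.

Knights: B, C, and D. Knaves: A.

As a knave, A's statement "C is a knight, and also B is the same type as A" should be false; it is.
As a knight, B's statement "exactly one of A and B is a knight, and also D is a knight" should be true; it is.
C is a knight, so "D and C are different types exactly when B is a knave" must be true — and it is.
D is a knight, so "B and C are both knights or both knaves" must be true — and it is.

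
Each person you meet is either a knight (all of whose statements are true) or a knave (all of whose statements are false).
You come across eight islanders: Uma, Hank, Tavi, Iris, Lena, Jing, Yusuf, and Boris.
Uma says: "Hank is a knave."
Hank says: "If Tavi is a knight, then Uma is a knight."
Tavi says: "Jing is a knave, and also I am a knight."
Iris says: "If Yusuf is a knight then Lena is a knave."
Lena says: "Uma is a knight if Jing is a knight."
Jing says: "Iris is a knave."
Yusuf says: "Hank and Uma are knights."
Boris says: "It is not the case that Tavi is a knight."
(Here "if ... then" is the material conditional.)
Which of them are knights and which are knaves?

Uma is a knave, Hank is a knight, Tavi is a knave, Iris is a knight, Lena is a knight, Jing is a knave, Yusuf is a knave, and Boris is a knight.

Uma is a knave; "Hank is a knave" is False, as required.
Hank is a knight, so "if Tavi is a knight, then Uma is a knight" must be True — and it is.
Since Tavi is a knave, "Jing is a knave, and also I am a knight" needs to be False, which holds.
Iris (knight): "if Yusuf is a knight then Lena is a knave" — True. ✓
Lena (knight): "Uma is a knight if Jing is a knight" — True. ✓
Jing is a knave, and the claim "Iris is a knave" is indeed False.
Since Yusuf is a knave, "Hank and Uma are knights" needs to be False, which holds.
Boris is a knight, and the claim "it is not the case that Tavi is a knight" is indeed True.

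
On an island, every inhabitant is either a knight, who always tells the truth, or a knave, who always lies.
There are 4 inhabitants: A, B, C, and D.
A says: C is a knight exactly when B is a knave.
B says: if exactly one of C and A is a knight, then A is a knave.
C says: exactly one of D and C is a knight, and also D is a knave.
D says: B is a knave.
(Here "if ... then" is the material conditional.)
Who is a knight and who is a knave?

A is a knave, B is a knight, C is a knight, and D is a knave.

A (knave): "C is a knight exactly when B is a knave" — False. ✓
B is a knight, so "if exactly one of C and A is a knight, then A is a knave" must be true — and it is.
As a knight, C's statement "exactly one of D and C is a knight, and also D is a knave" should be true; it is.
D is a knave, and the claim "B is a knave" is indeed False.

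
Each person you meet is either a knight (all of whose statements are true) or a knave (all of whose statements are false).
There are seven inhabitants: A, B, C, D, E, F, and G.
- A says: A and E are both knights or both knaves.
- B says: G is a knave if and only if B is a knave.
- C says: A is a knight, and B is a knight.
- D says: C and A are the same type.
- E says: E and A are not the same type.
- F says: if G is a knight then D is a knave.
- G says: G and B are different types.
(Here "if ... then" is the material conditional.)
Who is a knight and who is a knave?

Knights: D, E, and G. Knaves: A, B, C, and F.

Since A is a knave, "A and E are both knights or both knaves" needs to be false, which holds.
B is a knave, and the claim "G is a knave if and only if B is a knave" is indeed false.
Since C is a knave, "A is a knight, and B is a knight" needs to be false, which holds.
D (knight): "C and A are the same type" — true. ✓
E is a knight, and the claim "E and A are not the same type" is indeed true.
As a knave, F's statement "if G is a knight then D is a knave" should be false; it is.
G is a knight, so "G and B are different types" must be true — and it is.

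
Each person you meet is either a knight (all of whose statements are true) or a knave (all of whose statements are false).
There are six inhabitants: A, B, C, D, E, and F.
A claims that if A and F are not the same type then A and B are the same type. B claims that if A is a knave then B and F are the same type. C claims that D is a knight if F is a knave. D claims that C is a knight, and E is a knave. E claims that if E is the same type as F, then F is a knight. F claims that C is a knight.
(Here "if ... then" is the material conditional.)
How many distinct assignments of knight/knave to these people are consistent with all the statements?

4

Consistent assignments:
  A=knight, B=knight, C=knight, D=knave, E=knight, F=knight
  A=knight, B=knight, C=knave, D=knave, E=knight, F=knave
  A=knight, B=knight, C=knave, D=knave, E=knave, F=knave
  A=knave, B=knight, C=knight, D=knave, E=knight, F=knight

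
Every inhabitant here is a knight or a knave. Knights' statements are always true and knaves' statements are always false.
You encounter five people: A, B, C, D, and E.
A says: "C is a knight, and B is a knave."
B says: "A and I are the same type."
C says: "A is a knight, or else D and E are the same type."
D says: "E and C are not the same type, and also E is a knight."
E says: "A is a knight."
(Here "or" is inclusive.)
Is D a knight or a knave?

Consistent assignments: {A=knight, B=knave, C=knight, D=knave, E=knight}
In every consistent assignment, D is a knave.

D is a knave.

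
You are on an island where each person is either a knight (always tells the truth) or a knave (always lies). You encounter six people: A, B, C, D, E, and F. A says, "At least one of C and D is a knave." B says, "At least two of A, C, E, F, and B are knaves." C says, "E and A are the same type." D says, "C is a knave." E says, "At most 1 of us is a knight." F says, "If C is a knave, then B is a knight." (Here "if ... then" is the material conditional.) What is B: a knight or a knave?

B is a knight.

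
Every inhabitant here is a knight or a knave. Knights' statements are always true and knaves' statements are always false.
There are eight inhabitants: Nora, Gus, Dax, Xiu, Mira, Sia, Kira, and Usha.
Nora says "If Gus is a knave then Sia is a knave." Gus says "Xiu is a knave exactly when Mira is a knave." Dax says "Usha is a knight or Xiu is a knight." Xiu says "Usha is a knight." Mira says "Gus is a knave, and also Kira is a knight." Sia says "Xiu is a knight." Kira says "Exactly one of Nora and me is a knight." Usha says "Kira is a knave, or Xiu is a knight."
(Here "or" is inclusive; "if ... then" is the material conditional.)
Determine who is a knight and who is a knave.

Nora is a knave, Gus is a knave, Dax is a knight, Xiu is a knight, Mira is a knave, Sia is a knight, Kira is a knave, and Usha is a knight.

Nora is a knave; "if Gus is a knave then Sia is a knave" is False, as required.
As a knave, Gus's statement "Xiu is a knave exactly when Mira is a knave" should be False; it is.
As a knight, Dax's statement "Usha is a knight or Xiu is a knight" should be true; it is.
Xiu (knight): "Usha is a knight" — true. ✓
Mira is a knave; "Gus is a knave, and also Kira is a knight" is False, as required.
Sia is a knight; "Xiu is a knight" is true, as required.
Since Kira is a knave, "exactly one of Nora and me is a knight" needs to be False, which holds.
Usha (knight): "Kira is a knave, or Xiu is a knight" — true. ✓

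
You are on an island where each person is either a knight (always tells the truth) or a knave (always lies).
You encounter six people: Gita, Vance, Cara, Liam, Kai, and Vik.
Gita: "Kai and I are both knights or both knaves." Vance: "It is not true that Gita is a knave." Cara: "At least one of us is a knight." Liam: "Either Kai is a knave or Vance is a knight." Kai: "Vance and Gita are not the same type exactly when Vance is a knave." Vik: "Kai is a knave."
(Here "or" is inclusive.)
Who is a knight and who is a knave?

Gita is a knight, and the claim "Kai and I are both knights or both knaves" is indeed true.
Vance is a knight; "it is not true that Gita is a knave" is true, as required.
Cara (knight): "at least one of us is a knight" — true. ✓
As a knight, Liam's statement "either Kai is a knave or Vance is a knight" should be true; it is.
As a knight, Kai's statement "Vance and Gita are not the same type exactly when Vance is a knave" should be true; it is.
As a knave, Vik's statement "Kai is a knave" should be false; it is.

Gita is a knight, Vance is a knight, Cara is a knight, Liam is a knight, Kai is a knight, and Vik is a knave.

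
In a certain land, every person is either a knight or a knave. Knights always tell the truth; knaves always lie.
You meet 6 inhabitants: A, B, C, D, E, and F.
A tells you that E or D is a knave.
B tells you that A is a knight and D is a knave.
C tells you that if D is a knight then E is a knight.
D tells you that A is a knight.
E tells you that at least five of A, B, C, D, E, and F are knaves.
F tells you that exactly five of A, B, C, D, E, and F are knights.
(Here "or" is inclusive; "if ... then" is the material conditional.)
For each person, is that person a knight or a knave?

Knights: A and D. Knaves: B, C, E, and F.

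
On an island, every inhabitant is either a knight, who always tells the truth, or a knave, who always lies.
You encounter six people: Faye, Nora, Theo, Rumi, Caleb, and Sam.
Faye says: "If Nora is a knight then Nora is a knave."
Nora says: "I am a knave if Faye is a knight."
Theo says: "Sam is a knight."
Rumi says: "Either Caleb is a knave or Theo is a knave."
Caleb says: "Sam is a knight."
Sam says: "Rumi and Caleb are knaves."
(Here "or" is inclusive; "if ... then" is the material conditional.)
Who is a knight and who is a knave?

Faye is a knave; "if Nora is a knight then Nora is a knave" is False, as required.
As a knight, Nora's statement "I am a knave if Faye is a knight" should be true; it is.
Since Theo is a knave, "Sam is a knight" needs to be False, which holds.
Rumi is a knight, and the claim "either Caleb is a knave or Theo is a knave" is indeed true.
Caleb is a knave, so "Sam is a knight" must be False — and it is.
Sam is a knave, and the claim "Rumi and Caleb are knaves" is indeed False.

Faye is a knave, Nora is a knight, Theo is a knave, Rumi is a knight, Caleb is a knave, and Sam is a knave.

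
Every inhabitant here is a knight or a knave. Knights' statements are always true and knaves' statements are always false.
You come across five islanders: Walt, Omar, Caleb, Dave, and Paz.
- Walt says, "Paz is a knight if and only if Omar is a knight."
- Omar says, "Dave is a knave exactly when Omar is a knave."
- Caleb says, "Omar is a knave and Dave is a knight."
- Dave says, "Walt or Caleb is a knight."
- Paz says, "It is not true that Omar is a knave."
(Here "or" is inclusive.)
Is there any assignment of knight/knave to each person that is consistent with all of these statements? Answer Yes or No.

Yes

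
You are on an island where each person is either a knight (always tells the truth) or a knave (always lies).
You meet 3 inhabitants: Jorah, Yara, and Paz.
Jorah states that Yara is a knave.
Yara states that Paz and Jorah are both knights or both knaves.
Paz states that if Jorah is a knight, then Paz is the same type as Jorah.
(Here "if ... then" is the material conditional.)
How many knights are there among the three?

The unique consistent assignment is Jorah=knight, Yara=knave, Paz=knave.
That has 1 knight.

1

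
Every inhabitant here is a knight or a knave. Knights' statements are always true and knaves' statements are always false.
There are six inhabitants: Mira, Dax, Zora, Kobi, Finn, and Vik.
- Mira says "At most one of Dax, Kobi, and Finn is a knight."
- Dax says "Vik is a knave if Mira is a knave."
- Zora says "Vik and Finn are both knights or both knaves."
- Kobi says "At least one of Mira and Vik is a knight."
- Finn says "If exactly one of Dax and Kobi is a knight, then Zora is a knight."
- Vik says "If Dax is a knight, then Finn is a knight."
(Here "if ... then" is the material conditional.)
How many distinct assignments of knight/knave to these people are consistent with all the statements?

1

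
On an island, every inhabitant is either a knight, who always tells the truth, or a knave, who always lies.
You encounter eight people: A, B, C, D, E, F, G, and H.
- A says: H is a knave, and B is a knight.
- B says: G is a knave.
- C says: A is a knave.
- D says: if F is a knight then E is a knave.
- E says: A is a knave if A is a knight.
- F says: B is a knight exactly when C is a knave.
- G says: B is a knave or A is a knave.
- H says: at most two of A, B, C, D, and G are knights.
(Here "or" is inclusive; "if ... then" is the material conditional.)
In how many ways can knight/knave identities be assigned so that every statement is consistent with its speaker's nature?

Consistent assignments:
  A=knight, B=knight, C=knave, D=knight, E=knave, F=knight, G=knave, H=knave
  A=knave, B=knave, C=knight, D=knave, E=knight, F=knight, G=knight, H=knight

2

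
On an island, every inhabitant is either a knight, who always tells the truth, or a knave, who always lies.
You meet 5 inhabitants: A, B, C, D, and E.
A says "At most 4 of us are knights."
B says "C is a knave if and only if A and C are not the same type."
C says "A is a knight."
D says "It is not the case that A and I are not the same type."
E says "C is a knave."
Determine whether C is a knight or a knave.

Consistent assignments: {A=knight, B=knight, C=knight, D=knight, E=knave}; {A=knight, B=knight, C=knight, D=knave, E=knave}
In every consistent assignment, C is a knight.

C is a knight.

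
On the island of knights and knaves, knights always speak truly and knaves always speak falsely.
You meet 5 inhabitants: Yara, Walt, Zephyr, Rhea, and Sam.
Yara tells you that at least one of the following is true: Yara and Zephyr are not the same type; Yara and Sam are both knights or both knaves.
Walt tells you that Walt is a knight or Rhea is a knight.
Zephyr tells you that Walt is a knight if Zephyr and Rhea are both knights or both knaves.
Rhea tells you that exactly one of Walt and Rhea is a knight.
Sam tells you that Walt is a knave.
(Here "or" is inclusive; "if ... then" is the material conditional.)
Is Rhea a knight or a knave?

Rhea is a knave.

Consistent assignments: {Yara=knight, Walt=knave, Zephyr=knight, Rhea=knave, Sam=knight}; {Yara=knight, Walt=knave, Zephyr=knave, Rhea=knave, Sam=knight}; {Yara=knave, Walt=knave, Zephyr=knave, Rhea=knave, Sam=knight}
In every consistent assignment, Rhea is a knave.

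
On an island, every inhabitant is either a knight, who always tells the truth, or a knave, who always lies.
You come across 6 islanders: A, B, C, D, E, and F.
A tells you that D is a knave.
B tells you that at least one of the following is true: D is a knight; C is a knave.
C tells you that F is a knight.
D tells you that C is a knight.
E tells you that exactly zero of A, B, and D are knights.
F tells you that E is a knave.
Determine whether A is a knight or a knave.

Consistent assignments: {A=knave, B=knight, C=knight, D=knight, E=knave, F=knight}
In every consistent assignment, A is a knave.

A is a knave.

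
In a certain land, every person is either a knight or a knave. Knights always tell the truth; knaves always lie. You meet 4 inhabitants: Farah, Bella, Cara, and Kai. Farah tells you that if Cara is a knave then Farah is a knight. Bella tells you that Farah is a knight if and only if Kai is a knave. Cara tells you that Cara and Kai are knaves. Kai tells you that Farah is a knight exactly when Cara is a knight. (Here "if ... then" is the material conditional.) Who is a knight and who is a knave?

Since Farah is a knave, "if Cara is a knave then Farah is a knight" needs to be false, which holds.
Bella is a knight, so "Farah is a knight if and only if Kai is a knave" must be True — and it is.
Cara is a knave, so "Cara and Kai are knaves" must be false — and it is.
Kai is a knight; "Farah is a knight exactly when Cara is a knight" is True, as required.

Knights: Bella and Kai. Knaves: Farah and Cara.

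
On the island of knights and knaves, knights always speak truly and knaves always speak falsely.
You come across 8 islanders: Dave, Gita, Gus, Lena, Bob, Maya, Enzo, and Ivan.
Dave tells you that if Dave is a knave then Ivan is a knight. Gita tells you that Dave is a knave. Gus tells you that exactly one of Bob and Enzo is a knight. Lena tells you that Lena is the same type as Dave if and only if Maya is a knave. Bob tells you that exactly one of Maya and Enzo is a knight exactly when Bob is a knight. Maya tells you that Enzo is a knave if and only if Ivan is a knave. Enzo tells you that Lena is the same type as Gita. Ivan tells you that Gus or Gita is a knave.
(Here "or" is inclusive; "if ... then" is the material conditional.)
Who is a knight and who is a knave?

Dave is a knave, Gita is a knight, Gus is a knight, Lena is a knave, Bob is a knight, Maya is a knight, Enzo is a knave, and Ivan is a knave.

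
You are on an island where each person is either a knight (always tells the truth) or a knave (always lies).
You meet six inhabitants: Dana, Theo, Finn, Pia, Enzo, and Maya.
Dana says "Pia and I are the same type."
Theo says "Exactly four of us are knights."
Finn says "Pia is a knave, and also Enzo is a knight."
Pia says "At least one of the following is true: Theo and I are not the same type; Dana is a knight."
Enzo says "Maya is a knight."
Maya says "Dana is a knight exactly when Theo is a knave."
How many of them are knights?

1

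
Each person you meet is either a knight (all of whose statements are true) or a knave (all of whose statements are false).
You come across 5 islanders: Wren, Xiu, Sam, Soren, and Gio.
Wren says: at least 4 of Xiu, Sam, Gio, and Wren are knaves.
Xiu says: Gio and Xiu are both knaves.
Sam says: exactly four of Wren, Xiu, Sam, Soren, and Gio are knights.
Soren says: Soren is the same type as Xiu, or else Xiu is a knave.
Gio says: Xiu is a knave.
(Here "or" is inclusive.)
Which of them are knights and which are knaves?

Wren is a knave, so "at least 4 of Xiu, Sam, Gio, and Wren are knaves" must be false — and it is.
Xiu is a knave, so "Gio and Xiu are both knaves" must be false — and it is.
Since Sam is a knave, "exactly four of Wren, Xiu, Sam, Soren, and Gio are knights" needs to be false, which holds.
Soren is a knight, and the claim "Soren is the same type as Xiu, or else Xiu is a knave" is indeed True.
Since Gio is a knight, "Xiu is a knave" needs to be True, which holds.

Wren is a knave, Xiu is a knave, Sam is a knave, Soren is a knight, and Gio is a knight.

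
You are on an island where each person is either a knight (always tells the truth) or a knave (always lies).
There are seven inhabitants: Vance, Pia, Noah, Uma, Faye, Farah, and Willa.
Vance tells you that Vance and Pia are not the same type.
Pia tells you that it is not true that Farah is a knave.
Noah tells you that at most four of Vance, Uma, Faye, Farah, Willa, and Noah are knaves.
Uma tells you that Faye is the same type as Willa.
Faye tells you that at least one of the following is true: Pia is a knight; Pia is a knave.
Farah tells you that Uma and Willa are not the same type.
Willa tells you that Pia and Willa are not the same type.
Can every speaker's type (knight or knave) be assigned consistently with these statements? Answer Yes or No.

Yes

One consistent assignment: Vance=knight, Pia=knave, Noah=knight, Uma=knight, Faye=knight, Farah=knave, Willa=knight.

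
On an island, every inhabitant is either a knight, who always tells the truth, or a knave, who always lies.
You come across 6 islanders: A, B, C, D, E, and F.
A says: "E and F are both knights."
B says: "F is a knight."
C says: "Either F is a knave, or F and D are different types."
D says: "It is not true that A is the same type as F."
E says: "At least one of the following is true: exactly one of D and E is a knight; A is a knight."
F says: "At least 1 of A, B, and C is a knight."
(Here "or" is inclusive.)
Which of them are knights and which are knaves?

A is a knight, and the claim "E and F are both knights" is indeed True.
B is a knight, so "F is a knight" must be True — and it is.
C (knight): "either F is a knave, or F and D are different types" — True. ✓
Since D is a knave, "it is not true that A is the same type as F" needs to be False, which holds.
As a knight, E's statement "at least one of the following is true: exactly one of D and E is a knight; A is a knight" should be True; it is.
As a knight, F's statement "at least 1 of A, B, and C is a knight" should be True; it is.

A is a knight, B is a knight, C is a knight, D is a knave, E is a knight, and F is a knight.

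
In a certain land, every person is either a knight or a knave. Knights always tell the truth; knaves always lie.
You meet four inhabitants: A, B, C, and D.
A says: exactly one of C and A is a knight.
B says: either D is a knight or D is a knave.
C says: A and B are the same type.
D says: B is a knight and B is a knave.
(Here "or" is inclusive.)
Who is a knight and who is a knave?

A is a knave, B is a knight, C is a knave, and D is a knave.

A (knave): "exactly one of C and A is a knight" — false. ✓
B is a knight, so "either D is a knight or D is a knave" must be True — and it is.
Since C is a knave, "A and B are the same type" needs to be false, which holds.
Since D is a knave, "B is a knight and B is a knave" needs to be false, which holds.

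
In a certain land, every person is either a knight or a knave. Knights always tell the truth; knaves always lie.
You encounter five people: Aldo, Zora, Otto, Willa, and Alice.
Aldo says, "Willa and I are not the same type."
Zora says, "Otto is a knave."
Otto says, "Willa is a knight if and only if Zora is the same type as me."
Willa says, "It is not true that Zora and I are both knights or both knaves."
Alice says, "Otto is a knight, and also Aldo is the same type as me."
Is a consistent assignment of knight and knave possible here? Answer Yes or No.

One consistent assignment: Aldo=knight, Zora=knave, Otto=knight, Willa=knave, Alice=knight.

Yes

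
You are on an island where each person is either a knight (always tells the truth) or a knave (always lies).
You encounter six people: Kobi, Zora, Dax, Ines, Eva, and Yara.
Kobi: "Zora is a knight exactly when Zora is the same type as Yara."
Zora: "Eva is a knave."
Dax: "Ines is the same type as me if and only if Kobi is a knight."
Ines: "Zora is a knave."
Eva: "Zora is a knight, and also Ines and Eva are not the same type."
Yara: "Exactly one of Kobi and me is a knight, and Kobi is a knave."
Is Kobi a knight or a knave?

Consistent assignments: {Kobi=knave, Zora=knight, Dax=knight, Ines=knave, Eva=knave, Yara=knave}; {Kobi=knave, Zora=knight, Dax=knave, Ines=knave, Eva=knave, Yara=knave}
In every consistent assignment, Kobi is a knave.

Kobi is a knave.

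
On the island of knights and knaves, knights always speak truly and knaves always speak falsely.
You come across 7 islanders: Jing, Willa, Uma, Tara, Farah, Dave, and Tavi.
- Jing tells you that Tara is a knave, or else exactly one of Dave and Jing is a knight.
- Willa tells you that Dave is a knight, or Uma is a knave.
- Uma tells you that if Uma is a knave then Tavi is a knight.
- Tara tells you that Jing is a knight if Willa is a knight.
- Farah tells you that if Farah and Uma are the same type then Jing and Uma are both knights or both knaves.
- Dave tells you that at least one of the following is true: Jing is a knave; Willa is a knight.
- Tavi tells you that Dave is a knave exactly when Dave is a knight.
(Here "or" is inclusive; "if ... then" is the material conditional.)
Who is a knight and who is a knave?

Jing is a knight, Willa is a knave, Uma is a knight, Tara is a knight, Farah is a knight, Dave is a knave, and Tavi is a knave.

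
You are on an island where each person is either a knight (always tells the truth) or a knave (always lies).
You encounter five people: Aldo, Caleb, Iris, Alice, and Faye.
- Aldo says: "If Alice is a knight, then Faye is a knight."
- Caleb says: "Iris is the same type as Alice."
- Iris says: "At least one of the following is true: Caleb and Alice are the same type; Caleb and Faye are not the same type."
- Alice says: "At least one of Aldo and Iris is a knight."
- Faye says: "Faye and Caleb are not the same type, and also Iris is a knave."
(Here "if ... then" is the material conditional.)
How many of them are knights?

3

The unique consistent assignment is Aldo=knave, Caleb=knight, Iris=knight, Alice=knight, Faye=knave.
That has 3 knights.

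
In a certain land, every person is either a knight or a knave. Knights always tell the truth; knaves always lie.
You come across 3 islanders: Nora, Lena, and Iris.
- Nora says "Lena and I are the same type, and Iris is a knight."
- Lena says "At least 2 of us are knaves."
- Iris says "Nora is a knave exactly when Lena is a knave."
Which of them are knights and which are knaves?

Nora is a knave, Lena is a knight, and Iris is a knave.

Suppose Nora is a knight. Then Nora's statement "Lena and I are the same type, and Iris is a knight" would have to be true. Checking the 4 ways to assign the others, none is consistent with every speaker.
(For instance, with Lena=knight, Iris=knave, Nora's claim "Lena and I are the same type, and Iris is a knight" comes out false where it would need to be true.)
So Nora must be a knave, making "Lena and I are the same type, and Iris is a knight" false. Taking Nora=knave, Lena=knight, Iris=knave, each remaining statement checks out:
  Lena (knight): "at least 2 of us are knaves" — true. ✓
  Iris (knave): "Nora is a knave exactly when Lena is a knave" — false. ✓
This is the unique consistent assignment.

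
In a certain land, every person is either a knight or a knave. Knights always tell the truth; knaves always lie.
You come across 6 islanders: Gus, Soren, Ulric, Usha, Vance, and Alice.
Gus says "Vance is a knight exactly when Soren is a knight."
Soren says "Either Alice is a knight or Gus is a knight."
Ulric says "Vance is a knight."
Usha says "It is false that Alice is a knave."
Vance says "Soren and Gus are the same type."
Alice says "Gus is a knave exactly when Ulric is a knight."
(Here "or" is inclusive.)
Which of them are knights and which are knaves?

Gus is a knight, Soren is a knight, Ulric is a knight, Usha is a knave, Vance is a knight, and Alice is a knave.

Gus is a knight; "Vance is a knight exactly when Soren is a knight" is true, as required.
As a knight, Soren's statement "either Alice is a knight or Gus is a knight" should be true; it is.
As a knight, Ulric's statement "Vance is a knight" should be true; it is.
Usha is a knave, and the claim "it is false that Alice is a knave" is indeed False.
Vance (knight): "Soren and Gus are the same type" — true. ✓
Alice is a knave; "Gus is a knave exactly when Ulric is a knight" is False, as required.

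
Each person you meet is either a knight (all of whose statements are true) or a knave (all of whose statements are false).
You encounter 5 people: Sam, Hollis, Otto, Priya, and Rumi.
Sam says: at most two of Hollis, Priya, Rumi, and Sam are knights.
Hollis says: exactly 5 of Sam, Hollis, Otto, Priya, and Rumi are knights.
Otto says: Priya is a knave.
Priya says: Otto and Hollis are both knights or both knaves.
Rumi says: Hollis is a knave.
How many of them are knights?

The unique consistent assignment is Sam=knight, Hollis=knave, Otto=knight, Priya=knave, Rumi=knight.
That has 3 knights.

3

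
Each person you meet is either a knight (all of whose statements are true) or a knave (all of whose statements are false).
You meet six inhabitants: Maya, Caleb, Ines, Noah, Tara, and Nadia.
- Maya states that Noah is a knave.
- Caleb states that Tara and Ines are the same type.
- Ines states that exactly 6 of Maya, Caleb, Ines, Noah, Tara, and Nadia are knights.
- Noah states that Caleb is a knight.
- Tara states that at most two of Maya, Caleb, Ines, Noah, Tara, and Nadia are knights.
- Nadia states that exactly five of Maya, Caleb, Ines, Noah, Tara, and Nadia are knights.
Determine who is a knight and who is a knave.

Maya is a knight, and the claim "Noah is a knave" is indeed true.
Since Caleb is a knave, "Tara and Ines are the same type" needs to be false, which holds.
Ines is a knave, and the claim "exactly 6 of Maya, Caleb, Ines, Noah, Tara, and Nadia are knights" is indeed false.
Noah is a knave, and the claim "Caleb is a knight" is indeed false.
Tara (knight): "at most two of Maya, Caleb, Ines, Noah, Tara, and Nadia are knights" — true. ✓
Since Nadia is a knave, "exactly five of Maya, Caleb, Ines, Noah, Tara, and Nadia are knights" needs to be false, which holds.

Maya is a knight, Caleb is a knave, Ines is a knave, Noah is a knave, Tara is a knight, and Nadia is a knave.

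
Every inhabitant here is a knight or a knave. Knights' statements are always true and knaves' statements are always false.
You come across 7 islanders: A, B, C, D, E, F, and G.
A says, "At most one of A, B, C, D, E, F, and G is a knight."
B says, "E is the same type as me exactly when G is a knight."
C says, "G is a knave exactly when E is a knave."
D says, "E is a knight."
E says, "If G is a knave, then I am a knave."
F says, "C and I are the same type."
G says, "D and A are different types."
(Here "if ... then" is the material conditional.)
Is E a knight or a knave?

E is a knight.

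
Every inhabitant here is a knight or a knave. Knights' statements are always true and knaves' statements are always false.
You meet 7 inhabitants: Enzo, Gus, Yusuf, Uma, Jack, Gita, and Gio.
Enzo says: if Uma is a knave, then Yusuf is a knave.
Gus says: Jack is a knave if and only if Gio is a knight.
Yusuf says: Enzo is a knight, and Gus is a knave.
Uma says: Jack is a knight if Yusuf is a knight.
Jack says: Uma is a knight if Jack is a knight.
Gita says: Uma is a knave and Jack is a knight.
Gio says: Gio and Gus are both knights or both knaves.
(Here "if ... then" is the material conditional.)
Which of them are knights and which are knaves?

Enzo is a knight, Gus is a knight, Yusuf is a knave, Uma is a knight, Jack is a knight, Gita is a knave, and Gio is a knave.

Enzo (knight): "if Uma is a knave, then Yusuf is a knave" — True. ✓
As a knight, Gus's statement "Jack is a knave if and only if Gio is a knight" should be True; it is.
Since Yusuf is a knave, "Enzo is a knight, and Gus is a knave" needs to be False, which holds.
Uma is a knight; "Jack is a knight if Yusuf is a knight" is True, as required.
Jack is a knight, so "Uma is a knight if Jack is a knight" must be True — and it is.
Gita is a knave, so "Uma is a knave and Jack is a knight" must be False — and it is.
As a knave, Gio's statement "Gio and Gus are both knights or both knaves" should be False; it is.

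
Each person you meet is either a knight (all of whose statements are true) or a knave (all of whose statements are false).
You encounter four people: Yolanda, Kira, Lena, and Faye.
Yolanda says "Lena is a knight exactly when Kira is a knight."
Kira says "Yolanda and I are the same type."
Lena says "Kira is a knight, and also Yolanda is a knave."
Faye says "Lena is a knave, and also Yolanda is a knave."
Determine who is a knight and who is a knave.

Yolanda is a knight, Kira is a knave, Lena is a knave, and Faye is a knave.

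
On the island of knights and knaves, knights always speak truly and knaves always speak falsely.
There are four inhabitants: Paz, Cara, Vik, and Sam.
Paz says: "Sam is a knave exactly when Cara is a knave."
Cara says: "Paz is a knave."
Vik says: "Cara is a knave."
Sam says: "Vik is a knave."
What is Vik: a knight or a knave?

Vik is a knight.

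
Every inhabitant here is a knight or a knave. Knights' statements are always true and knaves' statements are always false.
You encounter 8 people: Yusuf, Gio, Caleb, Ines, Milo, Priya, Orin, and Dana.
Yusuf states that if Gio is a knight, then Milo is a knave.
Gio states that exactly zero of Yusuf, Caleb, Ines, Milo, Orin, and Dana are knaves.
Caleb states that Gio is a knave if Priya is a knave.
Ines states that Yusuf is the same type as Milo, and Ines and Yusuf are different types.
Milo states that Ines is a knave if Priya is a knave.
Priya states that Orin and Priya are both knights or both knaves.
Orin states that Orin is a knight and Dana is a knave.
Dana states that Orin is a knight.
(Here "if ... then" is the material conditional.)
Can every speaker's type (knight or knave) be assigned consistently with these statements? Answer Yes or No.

No

Checking all 256 assignments, each has at least one speaker whose statement's truth value contradicts their type.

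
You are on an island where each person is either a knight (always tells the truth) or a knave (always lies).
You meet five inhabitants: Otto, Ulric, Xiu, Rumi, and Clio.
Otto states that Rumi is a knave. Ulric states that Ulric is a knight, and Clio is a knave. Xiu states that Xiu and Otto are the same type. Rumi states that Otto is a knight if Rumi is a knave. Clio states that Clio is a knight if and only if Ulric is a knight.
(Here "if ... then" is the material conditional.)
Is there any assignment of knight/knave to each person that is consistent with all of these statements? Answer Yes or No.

Checking all 32 assignments, each has at least one speaker whose statement's truth value contradicts their type.

No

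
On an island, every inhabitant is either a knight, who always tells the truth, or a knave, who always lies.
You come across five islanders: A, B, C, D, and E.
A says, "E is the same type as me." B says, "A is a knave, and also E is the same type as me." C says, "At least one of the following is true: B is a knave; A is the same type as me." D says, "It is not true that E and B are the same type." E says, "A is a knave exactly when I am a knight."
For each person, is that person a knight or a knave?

Knights: C, D, and E. Knaves: A and B.

A is a knave, and the claim "E is the same type as me" is indeed False.
Since B is a knave, "A is a knave, and also E is the same type as me" needs to be False, which holds.
Since C is a knight, "at least one of the following is true: B is a knave; A is the same type as me" needs to be true, which holds.
D (knight): "it is not true that E and B are the same type" — true. ✓
E is a knight, so "A is a knave exactly when I am a knight" must be true — and it is.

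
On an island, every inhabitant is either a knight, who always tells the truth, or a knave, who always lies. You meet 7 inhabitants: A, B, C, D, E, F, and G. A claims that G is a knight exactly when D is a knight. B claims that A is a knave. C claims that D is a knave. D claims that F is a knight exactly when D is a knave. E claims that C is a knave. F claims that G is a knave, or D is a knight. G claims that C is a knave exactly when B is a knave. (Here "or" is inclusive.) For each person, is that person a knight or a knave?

A is a knave, B is a knight, C is a knight, D is a knave, E is a knave, F is a knave, and G is a knight.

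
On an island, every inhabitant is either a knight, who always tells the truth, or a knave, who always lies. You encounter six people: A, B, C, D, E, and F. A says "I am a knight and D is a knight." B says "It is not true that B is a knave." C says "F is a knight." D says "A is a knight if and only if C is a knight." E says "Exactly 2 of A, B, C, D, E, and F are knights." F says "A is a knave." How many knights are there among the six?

3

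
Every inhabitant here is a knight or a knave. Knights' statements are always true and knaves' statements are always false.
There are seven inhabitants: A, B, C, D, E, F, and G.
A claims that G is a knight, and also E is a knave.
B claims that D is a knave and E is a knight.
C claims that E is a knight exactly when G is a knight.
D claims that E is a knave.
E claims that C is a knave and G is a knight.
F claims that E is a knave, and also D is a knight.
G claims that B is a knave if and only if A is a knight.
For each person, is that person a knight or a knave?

A is a knave, B is a knave, C is a knight, D is a knight, E is a knave, F is a knight, and G is a knave.

A is a knave, and the claim "G is a knight, and also E is a knave" is indeed false.
B is a knave, so "D is a knave and E is a knight" must be false — and it is.
Since C is a knight, "E is a knight exactly when G is a knight" needs to be true, which holds.
D (knight): "E is a knave" — true. ✓
E is a knave; "C is a knave and G is a knight" is false, as required.
F is a knight, so "E is a knave, and also D is a knight" must be true — and it is.
G (knave): "B is a knave if and only if A is a knight" — false. ✓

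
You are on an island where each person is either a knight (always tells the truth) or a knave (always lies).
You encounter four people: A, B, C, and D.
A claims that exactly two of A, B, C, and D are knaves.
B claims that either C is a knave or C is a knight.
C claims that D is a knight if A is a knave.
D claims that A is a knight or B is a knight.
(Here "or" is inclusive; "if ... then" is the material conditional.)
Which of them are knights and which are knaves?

A is a knave; "exactly two of A, B, C, and D are knaves" is false, as required.
B is a knight, so "either C is a knave or C is a knight" must be True — and it is.
As a knight, C's statement "D is a knight if A is a knave" should be True; it is.
Since D is a knight, "A is a knight or B is a knight" needs to be True, which holds.

Knights: B, C, and D. Knaves: A.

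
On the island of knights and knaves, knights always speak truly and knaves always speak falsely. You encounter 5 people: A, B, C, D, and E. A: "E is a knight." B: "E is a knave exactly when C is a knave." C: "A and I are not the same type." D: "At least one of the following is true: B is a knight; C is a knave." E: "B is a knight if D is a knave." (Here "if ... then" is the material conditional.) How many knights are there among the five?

1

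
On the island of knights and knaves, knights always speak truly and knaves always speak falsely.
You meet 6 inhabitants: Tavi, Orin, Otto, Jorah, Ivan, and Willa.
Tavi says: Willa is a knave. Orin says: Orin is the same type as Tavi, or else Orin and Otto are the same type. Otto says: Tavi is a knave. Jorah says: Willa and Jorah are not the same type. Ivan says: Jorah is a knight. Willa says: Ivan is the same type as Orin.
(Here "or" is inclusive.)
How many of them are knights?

2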